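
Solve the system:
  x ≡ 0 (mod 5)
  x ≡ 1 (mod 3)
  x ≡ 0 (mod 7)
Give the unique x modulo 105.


Moduli 5, 3, 7 are pairwise coprime; by CRT there is a unique solution modulo M = 5 · 3 · 7 = 105.
Solve pairwise, accumulating the modulus:
  Start with x ≡ 0 (mod 5).
  Combine with x ≡ 1 (mod 3): since gcd(5, 3) = 1, we get a unique residue mod 15.
    Write x = 0 + 5·t and substitute into x ≡ 1 (mod 3): 5·t ≡ 1 − 0 = 1 (mod 3).
    Reduce coefficients mod 3: 2·t ≡ 1 (mod 3).
    The inverse of 2 mod 3 is 2 (since 2·2 = 4 = 1·3 + 1), so t ≡ 2·1 = 2 ≡ 2 (mod 3).
    Then x = 0 + 5·2 = 10, valid modulo lcm(5, 3) = 15: x ≡ 10 (mod 15).
  Combine with x ≡ 0 (mod 7): since gcd(15, 7) = 1, we get a unique residue mod 105.
    Write x = 10 + 15·t and substitute into x ≡ 0 (mod 7): 15·t ≡ 0 − 10 = -10 (mod 7).
    Reduce coefficients mod 7: 1·t ≡ 4 (mod 7).
    So t ≡ 4 (mod 7).
    Then x = 10 + 15·4 = 70, valid modulo lcm(15, 7) = 105: x ≡ 70 (mod 105).
Verify: 70 mod 5 = 0 ✓, 70 mod 3 = 1 ✓, 70 mod 7 = 0 ✓.

x ≡ 70 (mod 105).


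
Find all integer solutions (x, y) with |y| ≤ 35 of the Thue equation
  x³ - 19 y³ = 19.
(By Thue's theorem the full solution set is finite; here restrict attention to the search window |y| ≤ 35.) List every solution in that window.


The equation is x³ - 19y³ = 19. For fixed y, x³ = 19·y³ + 19, so a solution requires the RHS to be a perfect cube.
Strategy: iterate y from -35 to 35, compute RHS = 19·y³ + 19, and check whether it is a (positive or negative) perfect cube.
Check small values of y:
  y = 0: RHS = 19 is not a perfect cube.
  y = 1: RHS = 38 is not a perfect cube.
  y = -1: RHS = 0 = (0)³ ⇒ x = 0 works.
  y = 2: RHS = 171 is not a perfect cube.
  y = -2: RHS = -133 is not a perfect cube.
  y = 3: RHS = 532 is not a perfect cube.
  y = -3: RHS = -494 is not a perfect cube.
Continuing the search up to |y| = 35 finds no further solutions beyond those listed.
Collected solutions: (0, -1).

Solutions (with |y| ≤ 35): (0, -1).


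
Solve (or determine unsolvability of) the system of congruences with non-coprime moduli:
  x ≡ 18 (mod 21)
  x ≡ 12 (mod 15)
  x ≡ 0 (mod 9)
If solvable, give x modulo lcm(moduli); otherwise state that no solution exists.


Moduli 21, 15, 9 are not pairwise coprime, so CRT works modulo lcm(m_i) when all pairwise compatibility conditions hold.
Pairwise compatibility: gcd(m_i, m_j) must divide a_i - a_j for every pair.
Merge one congruence at a time:
  Start: x ≡ 18 (mod 21).
  Combine with x ≡ 12 (mod 15): gcd(21, 15) = 3; 12 - 18 = -6, which IS divisible by 3, so compatible.
    Write x = 18 + 21·t and substitute into x ≡ 12 (mod 15): 21·t ≡ 12 − 18 = -6 (mod 15).
    Divide the congruence (and modulus) by g = 3: 7·t ≡ -2 (mod 5).
    Reduce coefficients mod 5: 2·t ≡ 3 (mod 5).
    The inverse of 2 mod 5 is 3 (since 2·3 = 6 = 1·5 + 1), so t ≡ 3·3 = 9 ≡ 4 (mod 5).
    Then x = 18 + 21·4 = 102, valid modulo lcm(21, 15) = 105: x ≡ 102 (mod 105).
  Combine with x ≡ 0 (mod 9): gcd(105, 9) = 3; 0 - 102 = -102, which IS divisible by 3, so compatible.
    Write x = 102 + 105·t and substitute into x ≡ 0 (mod 9): 105·t ≡ 0 − 102 = -102 (mod 9).
    Divide the congruence (and modulus) by g = 3: 35·t ≡ -34 (mod 3).
    Reduce coefficients mod 3: 2·t ≡ 2 (mod 3).
    The inverse of 2 mod 3 is 2 (since 2·2 = 4 = 1·3 + 1), so t ≡ 2·2 = 4 ≡ 1 (mod 3).
    Then x = 102 + 105·1 = 207, valid modulo lcm(105, 9) = 315: x ≡ 207 (mod 315).
Verify: 207 mod 21 = 18, 207 mod 15 = 12, 207 mod 9 = 0.

x ≡ 207 (mod 315).


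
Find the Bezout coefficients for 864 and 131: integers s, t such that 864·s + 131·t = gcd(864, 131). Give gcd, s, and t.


Euclidean algorithm on (864, 131) — divide until remainder is 0:
  864 = 6 · 131 + 78
  131 = 1 · 78 + 53
  78 = 1 · 53 + 25
  53 = 2 · 25 + 3
  25 = 8 · 3 + 1
  3 = 3 · 1 + 0
gcd(864, 131) = 1.
Track Bezout coefficients alongside the remainders: start with r₀ = 864 = a·1 + b·0 (s = 1, t = 0) and r₁ = 131 = a·0 + b·1 (s = 0, t = 1); each new remainder r_{k+1} = r_{k-1} − q_k·r_k inherits s_{k+1} = s_{k-1} − q_k·s_k, t_{k+1} = t_{k-1} − q_k·t_k, so r_k = a·s_k + b·t_k at every step:
  q = 6: r = 78, s = 1 − 6·0 = 1, t = 0 − 6·1 = -6  (check: 864·1 + 131·(-6) = 78)
  q = 1: r = 53, s = 0 − 1·1 = -1, t = 1 − 1·(-6) = 7  (check: 864·(-1) + 131·7 = 53)
  q = 1: r = 25, s = 1 − 1·(-1) = 2, t = -6 − 1·7 = -13  (check: 864·2 + 131·(-13) = 25)
  q = 2: r = 3, s = -1 − 2·2 = -5, t = 7 − 2·(-13) = 33  (check: 864·(-5) + 131·33 = 3)
  q = 8: r = 1, s = 2 − 8·(-5) = 42, t = -13 − 8·33 = -277  (check: 864·42 + 131·(-277) = 1)
The row with r = 1 (the gcd) gives the Bezout coefficients s = 42, t = -277.
Result: 864 · (42) + 131 · (-277) = 1.

gcd(864, 131) = 1; s = 42, t = -277 (check: 864·42 + 131·(-277) = 1).


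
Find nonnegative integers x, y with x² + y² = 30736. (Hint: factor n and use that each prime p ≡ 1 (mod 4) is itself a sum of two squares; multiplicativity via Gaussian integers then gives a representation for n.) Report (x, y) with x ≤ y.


Step 1: Factor n = 30736 = 2^4 · 17 · 113.
Step 2: Check the mod-4 condition on each prime factor: 2 = 2 (special); 17 ≡ 1 (mod 4), exponent 1; 113 ≡ 1 (mod 4), exponent 1.
All primes ≡ 3 (mod 4) appear to even exponent (or don't appear), so by the two-squares theorem n IS expressible as a sum of two squares.
Step 3: Build a representation. Group n = k² · m with k = 4 and m = 17 · 113 = 1921 (a product of primes ≡ 1 (mod 4)); a representation of m scales to one of n via (k·x)² + (k·y)² = k²(x² + y²). Each prime p ≡ 1 (mod 4) is itself a sum of two squares; find a² by testing p − a² for a perfect square:
  17: 17 − 1² = 16 = 4² ⇒ 17 = 1² + 4².
  113: 113 − 1² = 112, 113 − 2² = 109, 113 − 3² = 104, 113 − 4² = 97, 113 − 5² = 88, 113 − 6² = 77, 113 − 7² = 64 = 8² ⇒ 113 = 7² + 8².
  Combine using the Brahmagupta–Fibonacci identity (a² + b²)(c² + d²) = (ac − bd)² + (ad + bc)² = (ac + bd)² + (ad − bc)²:
  17 · 113 = 1921: from (1² + 4²)(7² + 8²), take (1·7 − 4·8, 1·8 + 4·7) = (7 − 32, 8 + 28) = (-25, 36); dropping signs (only squares matter) gives (25, 36); check 25² + 36² = 625 + 1296 = 1921 ✓.
  Scale by k = 4: (4·25, 4·36) = (100, 144).
Step 4: Order so x ≤ y and verify: 100² + 144² = 10000 + 20736 = 30736 = n. ✓

n = 30736 = 100² + 144² (one valid representation with x ≤ y).


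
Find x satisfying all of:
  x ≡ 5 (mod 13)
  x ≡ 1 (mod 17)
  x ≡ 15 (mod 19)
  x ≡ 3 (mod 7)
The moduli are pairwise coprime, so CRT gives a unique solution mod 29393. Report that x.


Product of moduli M = 13 · 17 · 19 · 7 = 29393.
Merge one congruence at a time:
  Start: x ≡ 5 (mod 13).
  Combine with x ≡ 1 (mod 17); new modulus lcm = 221.
    Write x = 5 + 13·t and substitute into x ≡ 1 (mod 17): 13·t ≡ 1 − 5 = -4 (mod 17).
    Reduce coefficients mod 17: 13·t ≡ 13 (mod 17).
    The inverse of 13 mod 17 is 4 (since 13·4 = 52 = 3·17 + 1), so t ≡ 4·13 = 52 ≡ 1 (mod 17).
    Then x = 5 + 13·1 = 18, valid modulo lcm(13, 17) = 221: x ≡ 18 (mod 221).
  Combine with x ≡ 15 (mod 19); new modulus lcm = 4199.
    Write x = 18 + 221·t and substitute into x ≡ 15 (mod 19): 221·t ≡ 15 − 18 = -3 (mod 19).
    Reduce coefficients mod 19: 12·t ≡ 16 (mod 19).
    The inverse of 12 mod 19 is 8 (since 12·8 = 96 = 5·19 + 1), so t ≡ 8·16 = 128 ≡ 14 (mod 19).
    Then x = 18 + 221·14 = 3112, valid modulo lcm(221, 19) = 4199: x ≡ 3112 (mod 4199).
  Combine with x ≡ 3 (mod 7); new modulus lcm = 29393.
    Write x = 3112 + 4199·t and substitute into x ≡ 3 (mod 7): 4199·t ≡ 3 − 3112 = -3109 (mod 7).
    Reduce coefficients mod 7: 6·t ≡ 6 (mod 7).
    The inverse of 6 mod 7 is 6 (since 6·6 = 36 = 5·7 + 1), so t ≡ 6·6 = 36 ≡ 1 (mod 7).
    Then x = 3112 + 4199·1 = 7311, valid modulo lcm(4199, 7) = 29393: x ≡ 7311 (mod 29393).
Verify against each original: 7311 mod 13 = 5, 7311 mod 17 = 1, 7311 mod 19 = 15, 7311 mod 7 = 3.

x ≡ 7311 (mod 29393).


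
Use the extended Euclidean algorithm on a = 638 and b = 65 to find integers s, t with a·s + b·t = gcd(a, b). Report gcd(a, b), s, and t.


Euclidean algorithm on (638, 65) — divide until remainder is 0:
  638 = 9 · 65 + 53
  65 = 1 · 53 + 12
  53 = 4 · 12 + 5
  12 = 2 · 5 + 2
  5 = 2 · 2 + 1
  2 = 2 · 1 + 0
gcd(638, 65) = 1.
Track Bezout coefficients alongside the remainders: start with r₀ = 638 = a·1 + b·0 (s = 1, t = 0) and r₁ = 65 = a·0 + b·1 (s = 0, t = 1); each new remainder r_{k+1} = r_{k-1} − q_k·r_k inherits s_{k+1} = s_{k-1} − q_k·s_k, t_{k+1} = t_{k-1} − q_k·t_k, so r_k = a·s_k + b·t_k at every step:
  q = 9: r = 53, s = 1 − 9·0 = 1, t = 0 − 9·1 = -9  (check: 638·1 + 65·(-9) = 53)
  q = 1: r = 12, s = 0 − 1·1 = -1, t = 1 − 1·(-9) = 10  (check: 638·(-1) + 65·10 = 12)
  q = 4: r = 5, s = 1 − 4·(-1) = 5, t = -9 − 4·10 = -49  (check: 638·5 + 65·(-49) = 5)
  q = 2: r = 2, s = -1 − 2·5 = -11, t = 10 − 2·(-49) = 108  (check: 638·(-11) + 65·108 = 2)
  q = 2: r = 1, s = 5 − 2·(-11) = 27, t = -49 − 2·108 = -265  (check: 638·27 + 65·(-265) = 1)
The row with r = 1 (the gcd) gives the Bezout coefficients s = 27, t = -265.
Result: 638 · (27) + 65 · (-265) = 1.

gcd(638, 65) = 1; s = 27, t = -265 (check: 638·27 + 65·(-265) = 1).


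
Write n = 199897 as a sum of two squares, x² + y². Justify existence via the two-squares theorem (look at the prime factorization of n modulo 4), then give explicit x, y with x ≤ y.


Step 1: Factor n = 199897 = 29 · 61 · 113.
Step 2: Check the mod-4 condition on each prime factor: 29 ≡ 1 (mod 4), exponent 1; 61 ≡ 1 (mod 4), exponent 1; 113 ≡ 1 (mod 4), exponent 1.
All primes ≡ 3 (mod 4) appear to even exponent (or don't appear), so by the two-squares theorem n IS expressible as a sum of two squares.
Step 3: Build a representation. Here n = 29 · 61 · 113 is a product of primes ≡ 1 (mod 4). Each prime p ≡ 1 (mod 4) is itself a sum of two squares; find a² by testing p − a² for a perfect square:
  29: 29 − 1² = 28, 29 − 2² = 25 = 5² ⇒ 29 = 2² + 5².
  61: 61 − 1² = 60, 61 − 2² = 57, 61 − 3² = 52, 61 − 4² = 45, 61 − 5² = 36 = 6² ⇒ 61 = 5² + 6².
  113: 113 − 1² = 112, 113 − 2² = 109, 113 − 3² = 104, 113 − 4² = 97, 113 − 5² = 88, 113 − 6² = 77, 113 − 7² = 64 = 8² ⇒ 113 = 7² + 8².
  Combine using the Brahmagupta–Fibonacci identity (a² + b²)(c² + d²) = (ac − bd)² + (ad + bc)² = (ac + bd)² + (ad − bc)²:
  29 · 61 = 1769: from (2² + 5²)(5² + 6²), take (2·5 − 5·6, 2·6 + 5·5) = (10 − 30, 12 + 25) = (-20, 37); dropping signs (only squares matter) gives (20, 37); check 20² + 37² = 400 + 1369 = 1769 ✓.
  1769 · 113 = 199897: from (20² + 37²)(7² + 8²), take (20·7 − 37·8, 20·8 + 37·7) = (140 − 296, 160 + 259) = (-156, 419); dropping signs (only squares matter) gives (156, 419); check 156² + 419² = 24336 + 175561 = 199897 ✓.
Step 4: Order so x ≤ y and verify: 156² + 419² = 24336 + 175561 = 199897 = n. ✓

n = 199897 = 156² + 419² (one valid representation with x ≤ y).


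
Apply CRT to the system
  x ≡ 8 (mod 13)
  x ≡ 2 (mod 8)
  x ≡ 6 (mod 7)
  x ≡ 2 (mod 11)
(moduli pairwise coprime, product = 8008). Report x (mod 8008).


Product of moduli M = 13 · 8 · 7 · 11 = 8008.
Merge one congruence at a time:
  Start: x ≡ 8 (mod 13).
  Combine with x ≡ 2 (mod 8); new modulus lcm = 104.
    Write x = 8 + 13·t and substitute into x ≡ 2 (mod 8): 13·t ≡ 2 − 8 = -6 (mod 8).
    Reduce coefficients mod 8: 5·t ≡ 2 (mod 8).
    The inverse of 5 mod 8 is 5 (since 5·5 = 25 = 3·8 + 1), so t ≡ 5·2 = 10 ≡ 2 (mod 8).
    Then x = 8 + 13·2 = 34, valid modulo lcm(13, 8) = 104: x ≡ 34 (mod 104).
  Combine with x ≡ 6 (mod 7); new modulus lcm = 728.
    Write x = 34 + 104·t and substitute into x ≡ 6 (mod 7): 104·t ≡ 6 − 34 = -28 (mod 7).
    Reduce coefficients mod 7: 6·t ≡ 0 (mod 7).
    The inverse of 6 mod 7 is 6 (since 6·6 = 36 = 5·7 + 1), so t ≡ 6·0 = 0 ≡ 0 (mod 7).
    Then x = 34 + 104·0 = 34, valid modulo lcm(104, 7) = 728: x ≡ 34 (mod 728).
  Combine with x ≡ 2 (mod 11); new modulus lcm = 8008.
    Write x = 34 + 728·t and substitute into x ≡ 2 (mod 11): 728·t ≡ 2 − 34 = -32 (mod 11).
    Reduce coefficients mod 11: 2·t ≡ 1 (mod 11).
    The inverse of 2 mod 11 is 6 (since 2·6 = 12 = 1·11 + 1), so t ≡ 6·1 = 6 ≡ 6 (mod 11).
    Then x = 34 + 728·6 = 4402, valid modulo lcm(728, 11) = 8008: x ≡ 4402 (mod 8008).
Verify against each original: 4402 mod 13 = 8, 4402 mod 8 = 2, 4402 mod 7 = 6, 4402 mod 11 = 2.

x ≡ 4402 (mod 8008).


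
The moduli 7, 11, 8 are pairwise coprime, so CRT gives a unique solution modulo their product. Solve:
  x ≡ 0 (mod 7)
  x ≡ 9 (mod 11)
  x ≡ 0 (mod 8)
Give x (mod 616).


Moduli 7, 11, 8 are pairwise coprime; by CRT there is a unique solution modulo M = 7 · 11 · 8 = 616.
Solve pairwise, accumulating the modulus:
  Start with x ≡ 0 (mod 7).
  Combine with x ≡ 9 (mod 11): since gcd(7, 11) = 1, we get a unique residue mod 77.
    Write x = 0 + 7·t and substitute into x ≡ 9 (mod 11): 7·t ≡ 9 − 0 = 9 (mod 11).
    The inverse of 7 mod 11 is 8 (since 7·8 = 56 = 5·11 + 1), so t ≡ 8·9 = 72 ≡ 6 (mod 11).
    Then x = 0 + 7·6 = 42, valid modulo lcm(7, 11) = 77: x ≡ 42 (mod 77).
  Combine with x ≡ 0 (mod 8): since gcd(77, 8) = 1, we get a unique residue mod 616.
    Write x = 42 + 77·t and substitute into x ≡ 0 (mod 8): 77·t ≡ 0 − 42 = -42 (mod 8).
    Reduce coefficients mod 8: 5·t ≡ 6 (mod 8).
    The inverse of 5 mod 8 is 5 (since 5·5 = 25 = 3·8 + 1), so t ≡ 5·6 = 30 ≡ 6 (mod 8).
    Then x = 42 + 77·6 = 504, valid modulo lcm(77, 8) = 616: x ≡ 504 (mod 616).
Verify: 504 mod 7 = 0 ✓, 504 mod 11 = 9 ✓, 504 mod 8 = 0 ✓.

x ≡ 504 (mod 616).


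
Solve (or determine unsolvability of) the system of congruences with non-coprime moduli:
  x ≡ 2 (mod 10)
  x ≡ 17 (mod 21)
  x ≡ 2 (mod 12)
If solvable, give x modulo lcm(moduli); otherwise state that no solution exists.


Moduli 10, 21, 12 are not pairwise coprime, so CRT works modulo lcm(m_i) when all pairwise compatibility conditions hold.
Pairwise compatibility: gcd(m_i, m_j) must divide a_i - a_j for every pair.
Merge one congruence at a time:
  Start: x ≡ 2 (mod 10).
  Combine with x ≡ 17 (mod 21): gcd(10, 21) = 1; 17 - 2 = 15, which IS divisible by 1, so compatible.
    Write x = 2 + 10·t and substitute into x ≡ 17 (mod 21): 10·t ≡ 17 − 2 = 15 (mod 21).
    The inverse of 10 mod 21 is 19 (since 10·19 = 190 = 9·21 + 1), so t ≡ 19·15 = 285 ≡ 12 (mod 21).
    Then x = 2 + 10·12 = 122, valid modulo lcm(10, 21) = 210: x ≡ 122 (mod 210).
  Combine with x ≡ 2 (mod 12): gcd(210, 12) = 6; 2 - 122 = -120, which IS divisible by 6, so compatible.
    Write x = 122 + 210·t and substitute into x ≡ 2 (mod 12): 210·t ≡ 2 − 122 = -120 (mod 12).
    Divide the congruence (and modulus) by g = 6: 35·t ≡ -20 (mod 2).
    Reduce coefficients mod 2: 1·t ≡ 0 (mod 2).
    So t ≡ 0 (mod 2).
    Then x = 122 + 210·0 = 122, valid modulo lcm(210, 12) = 420: x ≡ 122 (mod 420).
Verify: 122 mod 10 = 2, 122 mod 21 = 17, 122 mod 12 = 2.

x ≡ 122 (mod 420).


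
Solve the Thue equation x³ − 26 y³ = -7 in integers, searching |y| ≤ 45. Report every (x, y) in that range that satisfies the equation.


The equation is x³ - 26y³ = -7. For fixed y, x³ = 26·y³ − 7, so a solution requires the RHS to be a perfect cube.
Strategy: iterate y from -45 to 45, compute RHS = 26·y³ − 7, and check whether it is a (positive or negative) perfect cube.
Check small values of y:
  y = 0: RHS = -7 is not a perfect cube.
  y = 1: RHS = 19 is not a perfect cube.
  y = -1: RHS = -33 is not a perfect cube.
  y = 2: RHS = 201 is not a perfect cube.
  y = -2: RHS = -215 is not a perfect cube.
  y = 3: RHS = 695 is not a perfect cube.
  y = -3: RHS = -709 is not a perfect cube.
Continuing the search up to |y| = 45 finds no solutions either.
No (x, y) in the scanned range satisfies the equation.

No integer solutions with |y| ≤ 45.


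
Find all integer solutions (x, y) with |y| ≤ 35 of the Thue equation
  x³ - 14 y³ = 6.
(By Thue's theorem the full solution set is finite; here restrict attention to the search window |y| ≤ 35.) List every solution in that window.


The equation is x³ - 14y³ = 6. For fixed y, x³ = 14·y³ + 6, so a solution requires the RHS to be a perfect cube.
Strategy: iterate y from -35 to 35, compute RHS = 14·y³ + 6, and check whether it is a (positive or negative) perfect cube.
Check small values of y:
  y = 0: RHS = 6 is not a perfect cube.
  y = 1: RHS = 20 is not a perfect cube.
  y = -1: RHS = -8 = (-2)³ ⇒ x = -2 works.
  y = 2: RHS = 118 is not a perfect cube.
  y = -2: RHS = -106 is not a perfect cube.
  y = 3: RHS = 384 is not a perfect cube.
  y = -3: RHS = -372 is not a perfect cube.
Continuing the search up to |y| = 35 finds no further solutions beyond those listed.
Collected solutions: (-2, -1).

Solutions (with |y| ≤ 35): (-2, -1).


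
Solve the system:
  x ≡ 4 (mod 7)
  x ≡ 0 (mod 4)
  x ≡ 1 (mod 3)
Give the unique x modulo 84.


Moduli 7, 4, 3 are pairwise coprime; by CRT there is a unique solution modulo M = 7 · 4 · 3 = 84.
Solve pairwise, accumulating the modulus:
  Start with x ≡ 4 (mod 7).
  Combine with x ≡ 0 (mod 4): since gcd(7, 4) = 1, we get a unique residue mod 28.
    Write x = 4 + 7·t and substitute into x ≡ 0 (mod 4): 7·t ≡ 0 − 4 = -4 (mod 4).
    Reduce coefficients mod 4: 3·t ≡ 0 (mod 4).
    The inverse of 3 mod 4 is 3 (since 3·3 = 9 = 2·4 + 1), so t ≡ 3·0 = 0 ≡ 0 (mod 4).
    Then x = 4 + 7·0 = 4, valid modulo lcm(7, 4) = 28: x ≡ 4 (mod 28).
  Combine with x ≡ 1 (mod 3): since gcd(28, 3) = 1, we get a unique residue mod 84.
    Write x = 4 + 28·t and substitute into x ≡ 1 (mod 3): 28·t ≡ 1 − 4 = -3 (mod 3).
    Reduce coefficients mod 3: 1·t ≡ 0 (mod 3).
    So t ≡ 0 (mod 3).
    Then x = 4 + 28·0 = 4, valid modulo lcm(28, 3) = 84: x ≡ 4 (mod 84).
Verify: 4 mod 7 = 4 ✓, 4 mod 4 = 0 ✓, 4 mod 3 = 1 ✓.

x ≡ 4 (mod 84).


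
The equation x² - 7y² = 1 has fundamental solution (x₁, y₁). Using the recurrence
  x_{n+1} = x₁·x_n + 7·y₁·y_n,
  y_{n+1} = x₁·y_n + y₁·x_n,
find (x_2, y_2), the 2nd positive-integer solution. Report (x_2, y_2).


Step 1: Find the fundamental solution (x₁, y₁) of x² - 7y² = 1.
  Expand √7 as a continued fraction. a₀ = ⌊√7⌋ = 2; iterate m_{k+1} = d_k·a_k − m_k, d_{k+1} = (7 − m_{k+1}²)/d_k, a_{k+1} = ⌊(a₀ + m_{k+1})/d_{k+1}⌋ (starting m₀ = 0, d₀ = 1), with convergents p_k = a_k·p_{k-1} + p_{k-2}, q_k = a_k·q_{k-1} + q_{k-2} (p₋₁ = 1, q₋₁ = 0):
  k = 0: a₀ = 2; p₀/q₀ = 2/1; p₀² − 7·q₀² = 4 − 7 = -3.
  k = 1: m = 2, d = 3, a = ⌊(2 + 2)/3⌋ = 1; p/q = (1·2 + 1)/(1·1 + 0) = 3/1; p² − 7·q² = 9 − 7 = 2.
  k = 2: m = 1, d = 2, a = ⌊(2 + 1)/2⌋ = 1; p/q = (1·3 + 2)/(1·1 + 1) = 5/2; p² − 7·q² = 25 − 28 = -3.
  k = 3: m = 1, d = 3, a = ⌊(2 + 1)/3⌋ = 1; p/q = (1·5 + 3)/(1·2 + 1) = 8/3; p² − 7·q² = 64 − 63 = 1.
  The first convergent with p² − 7·q² = 1 gives the fundamental solution (x₁, y₁) = (8, 3).
Step 2: Apply the recurrence (x_{n+1}, y_{n+1}) = (x₁x_n + 7y₁y_n, x₁y_n + y₁x_n) repeatedly.
  From (x_1, y_1) = (8, 3): x_2 = 8·8 + 7·3·3 = 127; y_2 = 8·3 + 3·8 = 48.
Step 3: Verify x_2² - 7·y_2² = 16129 - 16128 = 1 (should be 1). ✓

(x_1, y_1) = (8, 3); (x_2, y_2) = (127, 48).


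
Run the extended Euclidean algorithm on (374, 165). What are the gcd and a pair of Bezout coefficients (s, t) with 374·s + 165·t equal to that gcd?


Euclidean algorithm on (374, 165) — divide until remainder is 0:
  374 = 2 · 165 + 44
  165 = 3 · 44 + 33
  44 = 1 · 33 + 11
  33 = 3 · 11 + 0
gcd(374, 165) = 11.
Track Bezout coefficients alongside the remainders: start with r₀ = 374 = a·1 + b·0 (s = 1, t = 0) and r₁ = 165 = a·0 + b·1 (s = 0, t = 1); each new remainder r_{k+1} = r_{k-1} − q_k·r_k inherits s_{k+1} = s_{k-1} − q_k·s_k, t_{k+1} = t_{k-1} − q_k·t_k, so r_k = a·s_k + b·t_k at every step:
  q = 2: r = 44, s = 1 − 2·0 = 1, t = 0 − 2·1 = -2  (check: 374·1 + 165·(-2) = 44)
  q = 3: r = 33, s = 0 − 3·1 = -3, t = 1 − 3·(-2) = 7  (check: 374·(-3) + 165·7 = 33)
  q = 1: r = 11, s = 1 − 1·(-3) = 4, t = -2 − 1·7 = -9  (check: 374·4 + 165·(-9) = 11)
The row with r = 11 (the gcd) gives the Bezout coefficients s = 4, t = -9.
Result: 374 · (4) + 165 · (-9) = 11.

gcd(374, 165) = 11; s = 4, t = -9 (check: 374·4 + 165·(-9) = 11).


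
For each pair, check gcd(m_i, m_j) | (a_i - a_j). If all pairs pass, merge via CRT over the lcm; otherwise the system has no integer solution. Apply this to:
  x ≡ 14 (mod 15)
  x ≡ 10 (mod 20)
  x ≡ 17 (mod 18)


Moduli 15, 20, 18 are not pairwise coprime, so CRT works modulo lcm(m_i) when all pairwise compatibility conditions hold.
Pairwise compatibility: gcd(m_i, m_j) must divide a_i - a_j for every pair.
Merge one congruence at a time:
  Start: x ≡ 14 (mod 15).
  Combine with x ≡ 10 (mod 20): gcd(15, 20) = 5, and 10 - 14 = -4 is NOT divisible by 5.
    ⇒ system is inconsistent (no integer solution).

No solution (the system is inconsistent).


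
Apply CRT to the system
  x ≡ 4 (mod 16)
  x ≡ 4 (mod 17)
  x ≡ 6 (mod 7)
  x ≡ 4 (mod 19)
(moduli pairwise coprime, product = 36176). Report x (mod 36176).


Product of moduli M = 16 · 17 · 7 · 19 = 36176.
Merge one congruence at a time:
  Start: x ≡ 4 (mod 16).
  Combine with x ≡ 4 (mod 17); new modulus lcm = 272.
    Write x = 4 + 16·t and substitute into x ≡ 4 (mod 17): 16·t ≡ 4 − 4 = 0 (mod 17).
    The inverse of 16 mod 17 is 16 (since 16·16 = 256 = 15·17 + 1), so t ≡ 16·0 = 0 ≡ 0 (mod 17).
    Then x = 4 + 16·0 = 4, valid modulo lcm(16, 17) = 272: x ≡ 4 (mod 272).
  Combine with x ≡ 6 (mod 7); new modulus lcm = 1904.
    Write x = 4 + 272·t and substitute into x ≡ 6 (mod 7): 272·t ≡ 6 − 4 = 2 (mod 7).
    Reduce coefficients mod 7: 6·t ≡ 2 (mod 7).
    The inverse of 6 mod 7 is 6 (since 6·6 = 36 = 5·7 + 1), so t ≡ 6·2 = 12 ≡ 5 (mod 7).
    Then x = 4 + 272·5 = 1364, valid modulo lcm(272, 7) = 1904: x ≡ 1364 (mod 1904).
  Combine with x ≡ 4 (mod 19); new modulus lcm = 36176.
    Write x = 1364 + 1904·t and substitute into x ≡ 4 (mod 19): 1904·t ≡ 4 − 1364 = -1360 (mod 19).
    Reduce coefficients mod 19: 4·t ≡ 8 (mod 19).
    The inverse of 4 mod 19 is 5 (since 4·5 = 20 = 1·19 + 1), so t ≡ 5·8 = 40 ≡ 2 (mod 19).
    Then x = 1364 + 1904·2 = 5172, valid modulo lcm(1904, 19) = 36176: x ≡ 5172 (mod 36176).
Verify against each original: 5172 mod 16 = 4, 5172 mod 17 = 4, 5172 mod 7 = 6, 5172 mod 19 = 4.

x ≡ 5172 (mod 36176).


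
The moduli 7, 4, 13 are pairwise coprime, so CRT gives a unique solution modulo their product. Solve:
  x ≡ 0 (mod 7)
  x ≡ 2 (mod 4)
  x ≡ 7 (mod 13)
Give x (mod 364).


Moduli 7, 4, 13 are pairwise coprime; by CRT there is a unique solution modulo M = 7 · 4 · 13 = 364.
Solve pairwise, accumulating the modulus:
  Start with x ≡ 0 (mod 7).
  Combine with x ≡ 2 (mod 4): since gcd(7, 4) = 1, we get a unique residue mod 28.
    Write x = 0 + 7·t and substitute into x ≡ 2 (mod 4): 7·t ≡ 2 − 0 = 2 (mod 4).
    Reduce coefficients mod 4: 3·t ≡ 2 (mod 4).
    The inverse of 3 mod 4 is 3 (since 3·3 = 9 = 2·4 + 1), so t ≡ 3·2 = 6 ≡ 2 (mod 4).
    Then x = 0 + 7·2 = 14, valid modulo lcm(7, 4) = 28: x ≡ 14 (mod 28).
  Combine with x ≡ 7 (mod 13): since gcd(28, 13) = 1, we get a unique residue mod 364.
    Write x = 14 + 28·t and substitute into x ≡ 7 (mod 13): 28·t ≡ 7 − 14 = -7 (mod 13).
    Reduce coefficients mod 13: 2·t ≡ 6 (mod 13).
    The inverse of 2 mod 13 is 7 (since 2·7 = 14 = 1·13 + 1), so t ≡ 7·6 = 42 ≡ 3 (mod 13).
    Then x = 14 + 28·3 = 98, valid modulo lcm(28, 13) = 364: x ≡ 98 (mod 364).
Verify: 98 mod 7 = 0 ✓, 98 mod 4 = 2 ✓, 98 mod 13 = 7 ✓.

x ≡ 98 (mod 364).


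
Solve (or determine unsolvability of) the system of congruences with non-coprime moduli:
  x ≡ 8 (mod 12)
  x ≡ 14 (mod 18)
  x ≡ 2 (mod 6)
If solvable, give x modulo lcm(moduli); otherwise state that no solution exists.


Moduli 12, 18, 6 are not pairwise coprime, so CRT works modulo lcm(m_i) when all pairwise compatibility conditions hold.
Pairwise compatibility: gcd(m_i, m_j) must divide a_i - a_j for every pair.
Merge one congruence at a time:
  Start: x ≡ 8 (mod 12).
  Combine with x ≡ 14 (mod 18): gcd(12, 18) = 6; 14 - 8 = 6, which IS divisible by 6, so compatible.
    Write x = 8 + 12·t and substitute into x ≡ 14 (mod 18): 12·t ≡ 14 − 8 = 6 (mod 18).
    Divide the congruence (and modulus) by g = 6: 2·t ≡ 1 (mod 3).
    The inverse of 2 mod 3 is 2 (since 2·2 = 4 = 1·3 + 1), so t ≡ 2·1 = 2 ≡ 2 (mod 3).
    Then x = 8 + 12·2 = 32, valid modulo lcm(12, 18) = 36: x ≡ 32 (mod 36).
  Combine with x ≡ 2 (mod 6): gcd(36, 6) = 6; 2 - 32 = -30, which IS divisible by 6, so compatible.
    Write x = 32 + 36·t and substitute into x ≡ 2 (mod 6): 36·t ≡ 2 − 32 = -30 (mod 6).
    Divide the congruence (and modulus) by g = 6: 6·t ≡ -5 (mod 1).
    Modulo 1 every t works; take t = 0.
    Then x = 32 + 36·0 = 32, valid modulo lcm(36, 6) = 36: x ≡ 32 (mod 36).
Verify: 32 mod 12 = 8, 32 mod 18 = 14, 32 mod 6 = 2.

x ≡ 32 (mod 36).


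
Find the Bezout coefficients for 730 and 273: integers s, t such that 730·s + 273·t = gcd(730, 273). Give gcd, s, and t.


Euclidean algorithm on (730, 273) — divide until remainder is 0:
  730 = 2 · 273 + 184
  273 = 1 · 184 + 89
  184 = 2 · 89 + 6
  89 = 14 · 6 + 5
  6 = 1 · 5 + 1
  5 = 5 · 1 + 0
gcd(730, 273) = 1.
Track Bezout coefficients alongside the remainders: start with r₀ = 730 = a·1 + b·0 (s = 1, t = 0) and r₁ = 273 = a·0 + b·1 (s = 0, t = 1); each new remainder r_{k+1} = r_{k-1} − q_k·r_k inherits s_{k+1} = s_{k-1} − q_k·s_k, t_{k+1} = t_{k-1} − q_k·t_k, so r_k = a·s_k + b·t_k at every step:
  q = 2: r = 184, s = 1 − 2·0 = 1, t = 0 − 2·1 = -2  (check: 730·1 + 273·(-2) = 184)
  q = 1: r = 89, s = 0 − 1·1 = -1, t = 1 − 1·(-2) = 3  (check: 730·(-1) + 273·3 = 89)
  q = 2: r = 6, s = 1 − 2·(-1) = 3, t = -2 − 2·3 = -8  (check: 730·3 + 273·(-8) = 6)
  q = 14: r = 5, s = -1 − 14·3 = -43, t = 3 − 14·(-8) = 115  (check: 730·(-43) + 273·115 = 5)
  q = 1: r = 1, s = 3 − 1·(-43) = 46, t = -8 − 1·115 = -123  (check: 730·46 + 273·(-123) = 1)
The row with r = 1 (the gcd) gives the Bezout coefficients s = 46, t = -123.
Result: 730 · (46) + 273 · (-123) = 1.

gcd(730, 273) = 1; s = 46, t = -123 (check: 730·46 + 273·(-123) = 1).


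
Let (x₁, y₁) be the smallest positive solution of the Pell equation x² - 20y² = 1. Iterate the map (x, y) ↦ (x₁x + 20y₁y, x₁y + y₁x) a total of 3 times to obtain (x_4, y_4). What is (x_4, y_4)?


Step 1: Find the fundamental solution (x₁, y₁) of x² - 20y² = 1.
  Expand √20 as a continued fraction. a₀ = ⌊√20⌋ = 4; iterate m_{k+1} = d_k·a_k − m_k, d_{k+1} = (20 − m_{k+1}²)/d_k, a_{k+1} = ⌊(a₀ + m_{k+1})/d_{k+1}⌋ (starting m₀ = 0, d₀ = 1), with convergents p_k = a_k·p_{k-1} + p_{k-2}, q_k = a_k·q_{k-1} + q_{k-2} (p₋₁ = 1, q₋₁ = 0):
  k = 0: a₀ = 4; p₀/q₀ = 4/1; p₀² − 20·q₀² = 16 − 20 = -4.
  k = 1: m = 4, d = 4, a = ⌊(4 + 4)/4⌋ = 2; p/q = (2·4 + 1)/(2·1 + 0) = 9/2; p² − 20·q² = 81 − 80 = 1.
  The first convergent with p² − 20·q² = 1 gives the fundamental solution (x₁, y₁) = (9, 2).
Step 2: Apply the recurrence (x_{n+1}, y_{n+1}) = (x₁x_n + 20y₁y_n, x₁y_n + y₁x_n) repeatedly.
  From (x_1, y_1) = (9, 2): x_2 = 9·9 + 20·2·2 = 161; y_2 = 9·2 + 2·9 = 36.
  From (x_2, y_2) = (161, 36): x_3 = 9·161 + 20·2·36 = 2889; y_3 = 9·36 + 2·161 = 646.
  From (x_3, y_3) = (2889, 646): x_4 = 9·2889 + 20·2·646 = 51841; y_4 = 9·646 + 2·2889 = 11592.
Step 3: Verify x_4² - 20·y_4² = 2687489281 - 2687489280 = 1 (should be 1). ✓

(x_1, y_1) = (9, 2); (x_4, y_4) = (51841, 11592).


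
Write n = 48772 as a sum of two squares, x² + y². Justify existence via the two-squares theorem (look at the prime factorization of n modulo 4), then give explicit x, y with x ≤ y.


Step 1: Factor n = 48772 = 2^2 · 89 · 137.
Step 2: Check the mod-4 condition on each prime factor: 2 = 2 (special); 89 ≡ 1 (mod 4), exponent 1; 137 ≡ 1 (mod 4), exponent 1.
All primes ≡ 3 (mod 4) appear to even exponent (or don't appear), so by the two-squares theorem n IS expressible as a sum of two squares.
Step 3: Build a representation. Group n = k² · m with k = 2 and m = 89 · 137 = 12193 (a product of primes ≡ 1 (mod 4)); a representation of m scales to one of n via (k·x)² + (k·y)² = k²(x² + y²). Each prime p ≡ 1 (mod 4) is itself a sum of two squares; find a² by testing p − a² for a perfect square:
  89: 89 − 1² = 88, 89 − 2² = 85, 89 − 3² = 80, 89 − 4² = 73, 89 − 5² = 64 = 8² ⇒ 89 = 5² + 8².
  137: 137 − 1² = 136, 137 − 2² = 133, 137 − 3² = 128, 137 − 4² = 121 = 11² ⇒ 137 = 4² + 11².
  Combine using the Brahmagupta–Fibonacci identity (a² + b²)(c² + d²) = (ac − bd)² + (ad + bc)² = (ac + bd)² + (ad − bc)²:
  89 · 137 = 12193: from (5² + 8²)(4² + 11²), take (5·4 − 8·11, 5·11 + 8·4) = (20 − 88, 55 + 32) = (-68, 87); dropping signs (only squares matter) gives (68, 87); check 68² + 87² = 4624 + 7569 = 12193 ✓.
  Scale by k = 2: (2·68, 2·87) = (136, 174).
Step 4: Order so x ≤ y and verify: 136² + 174² = 18496 + 30276 = 48772 = n. ✓

n = 48772 = 136² + 174² (one valid representation with x ≤ y).


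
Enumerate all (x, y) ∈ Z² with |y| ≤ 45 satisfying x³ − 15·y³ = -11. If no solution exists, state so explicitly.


The equation is x³ - 15y³ = -11. For fixed y, x³ = 15·y³ − 11, so a solution requires the RHS to be a perfect cube.
Strategy: iterate y from -45 to 45, compute RHS = 15·y³ − 11, and check whether it is a (positive or negative) perfect cube.
Check small values of y:
  y = 0: RHS = -11 is not a perfect cube.
  y = 1: RHS = 4 is not a perfect cube.
  y = -1: RHS = -26 is not a perfect cube.
  y = 2: RHS = 109 is not a perfect cube.
  y = -2: RHS = -131 is not a perfect cube.
  y = 3: RHS = 394 is not a perfect cube.
  y = -3: RHS = -416 is not a perfect cube.
Continuing the search up to |y| = 45 finds no solutions either.
No (x, y) in the scanned range satisfies the equation.

No integer solutions with |y| ≤ 45.


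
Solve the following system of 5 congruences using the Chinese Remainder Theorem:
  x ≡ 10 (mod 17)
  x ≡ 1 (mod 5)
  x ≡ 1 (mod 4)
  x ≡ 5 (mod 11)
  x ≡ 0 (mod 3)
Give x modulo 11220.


Product of moduli M = 17 · 5 · 4 · 11 · 3 = 11220.
Merge one congruence at a time:
  Start: x ≡ 10 (mod 17).
  Combine with x ≡ 1 (mod 5); new modulus lcm = 85.
    Write x = 10 + 17·t and substitute into x ≡ 1 (mod 5): 17·t ≡ 1 − 10 = -9 (mod 5).
    Reduce coefficients mod 5: 2·t ≡ 1 (mod 5).
    The inverse of 2 mod 5 is 3 (since 2·3 = 6 = 1·5 + 1), so t ≡ 3·1 = 3 ≡ 3 (mod 5).
    Then x = 10 + 17·3 = 61, valid modulo lcm(17, 5) = 85: x ≡ 61 (mod 85).
  Combine with x ≡ 1 (mod 4); new modulus lcm = 340.
    Write x = 61 + 85·t and substitute into x ≡ 1 (mod 4): 85·t ≡ 1 − 61 = -60 (mod 4).
    Reduce coefficients mod 4: 1·t ≡ 0 (mod 4).
    So t ≡ 0 (mod 4).
    Then x = 61 + 85·0 = 61, valid modulo lcm(85, 4) = 340: x ≡ 61 (mod 340).
  Combine with x ≡ 5 (mod 11); new modulus lcm = 3740.
    Write x = 61 + 340·t and substitute into x ≡ 5 (mod 11): 340·t ≡ 5 − 61 = -56 (mod 11).
    Reduce coefficients mod 11: 10·t ≡ 10 (mod 11).
    The inverse of 10 mod 11 is 10 (since 10·10 = 100 = 9·11 + 1), so t ≡ 10·10 = 100 ≡ 1 (mod 11).
    Then x = 61 + 340·1 = 401, valid modulo lcm(340, 11) = 3740: x ≡ 401 (mod 3740).
  Combine with x ≡ 0 (mod 3); new modulus lcm = 11220.
    Write x = 401 + 3740·t and substitute into x ≡ 0 (mod 3): 3740·t ≡ 0 − 401 = -401 (mod 3).
    Reduce coefficients mod 3: 2·t ≡ 1 (mod 3).
    The inverse of 2 mod 3 is 2 (since 2·2 = 4 = 1·3 + 1), so t ≡ 2·1 = 2 ≡ 2 (mod 3).
    Then x = 401 + 3740·2 = 7881, valid modulo lcm(3740, 3) = 11220: x ≡ 7881 (mod 11220).
Verify against each original: 7881 mod 17 = 10, 7881 mod 5 = 1, 7881 mod 4 = 1, 7881 mod 11 = 5, 7881 mod 3 = 0.

x ≡ 7881 (mod 11220).


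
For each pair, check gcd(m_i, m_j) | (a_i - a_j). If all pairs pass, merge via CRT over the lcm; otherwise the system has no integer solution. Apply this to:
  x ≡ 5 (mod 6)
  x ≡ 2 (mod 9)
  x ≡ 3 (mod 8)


Moduli 6, 9, 8 are not pairwise coprime, so CRT works modulo lcm(m_i) when all pairwise compatibility conditions hold.
Pairwise compatibility: gcd(m_i, m_j) must divide a_i - a_j for every pair.
Merge one congruence at a time:
  Start: x ≡ 5 (mod 6).
  Combine with x ≡ 2 (mod 9): gcd(6, 9) = 3; 2 - 5 = -3, which IS divisible by 3, so compatible.
    Write x = 5 + 6·t and substitute into x ≡ 2 (mod 9): 6·t ≡ 2 − 5 = -3 (mod 9).
    Divide the congruence (and modulus) by g = 3: 2·t ≡ -1 (mod 3).
    Reduce coefficients mod 3: 2·t ≡ 2 (mod 3).
    The inverse of 2 mod 3 is 2 (since 2·2 = 4 = 1·3 + 1), so t ≡ 2·2 = 4 ≡ 1 (mod 3).
    Then x = 5 + 6·1 = 11, valid modulo lcm(6, 9) = 18: x ≡ 11 (mod 18).
  Combine with x ≡ 3 (mod 8): gcd(18, 8) = 2; 3 - 11 = -8, which IS divisible by 2, so compatible.
    Write x = 11 + 18·t and substitute into x ≡ 3 (mod 8): 18·t ≡ 3 − 11 = -8 (mod 8).
    Divide the congruence (and modulus) by g = 2: 9·t ≡ -4 (mod 4).
    Reduce coefficients mod 4: 1·t ≡ 0 (mod 4).
    So t ≡ 0 (mod 4).
    Then x = 11 + 18·0 = 11, valid modulo lcm(18, 8) = 72: x ≡ 11 (mod 72).
Verify: 11 mod 6 = 5, 11 mod 9 = 2, 11 mod 8 = 3.

x ≡ 11 (mod 72).


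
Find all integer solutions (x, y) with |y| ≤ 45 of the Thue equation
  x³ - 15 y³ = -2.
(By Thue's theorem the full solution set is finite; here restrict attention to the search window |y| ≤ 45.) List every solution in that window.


The equation is x³ - 15y³ = -2. For fixed y, x³ = 15·y³ − 2, so a solution requires the RHS to be a perfect cube.
Strategy: iterate y from -45 to 45, compute RHS = 15·y³ − 2, and check whether it is a (positive or negative) perfect cube.
Check small values of y:
  y = 0: RHS = -2 is not a perfect cube.
  y = 1: RHS = 13 is not a perfect cube.
  y = -1: RHS = -17 is not a perfect cube.
  y = 2: RHS = 118 is not a perfect cube.
  y = -2: RHS = -122 is not a perfect cube.
  y = 3: RHS = 403 is not a perfect cube.
  y = -3: RHS = -407 is not a perfect cube.
Continuing the search up to |y| = 45 finds no solutions either.
No (x, y) in the scanned range satisfies the equation.

No integer solutions with |y| ≤ 45.


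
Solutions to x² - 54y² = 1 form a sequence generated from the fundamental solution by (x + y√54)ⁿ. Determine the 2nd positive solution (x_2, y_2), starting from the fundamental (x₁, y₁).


Step 1: Find the fundamental solution (x₁, y₁) of x² - 54y² = 1.
  Expand √54 as a continued fraction. a₀ = ⌊√54⌋ = 7; iterate m_{k+1} = d_k·a_k − m_k, d_{k+1} = (54 − m_{k+1}²)/d_k, a_{k+1} = ⌊(a₀ + m_{k+1})/d_{k+1}⌋ (starting m₀ = 0, d₀ = 1), with convergents p_k = a_k·p_{k-1} + p_{k-2}, q_k = a_k·q_{k-1} + q_{k-2} (p₋₁ = 1, q₋₁ = 0):
  k = 0: a₀ = 7; p₀/q₀ = 7/1; p₀² − 54·q₀² = 49 − 54 = -5.
  k = 1: m = 7, d = 5, a = ⌊(7 + 7)/5⌋ = 2; p/q = (2·7 + 1)/(2·1 + 0) = 15/2; p² − 54·q² = 225 − 216 = 9.
  k = 2: m = 3, d = 9, a = ⌊(7 + 3)/9⌋ = 1; p/q = (1·15 + 7)/(1·2 + 1) = 22/3; p² − 54·q² = 484 − 486 = -2.
  k = 3: m = 6, d = 2, a = ⌊(7 + 6)/2⌋ = 6; p/q = (6·22 + 15)/(6·3 + 2) = 147/20; p² − 54·q² = 21609 − 21600 = 9.
  k = 4: m = 6, d = 9, a = ⌊(7 + 6)/9⌋ = 1; p/q = (1·147 + 22)/(1·20 + 3) = 169/23; p² − 54·q² = 28561 − 28566 = -5.
  k = 5: m = 3, d = 5, a = ⌊(7 + 3)/5⌋ = 2; p/q = (2·169 + 147)/(2·23 + 20) = 485/66; p² − 54·q² = 235225 − 235224 = 1.
  The first convergent with p² − 54·q² = 1 gives the fundamental solution (x₁, y₁) = (485, 66).
Step 2: Apply the recurrence (x_{n+1}, y_{n+1}) = (x₁x_n + 54y₁y_n, x₁y_n + y₁x_n) repeatedly.
  From (x_1, y_1) = (485, 66): x_2 = 485·485 + 54·66·66 = 470449; y_2 = 485·66 + 66·485 = 64020.
Step 3: Verify x_2² - 54·y_2² = 221322261601 - 221322261600 = 1 (should be 1). ✓

(x_1, y_1) = (485, 66); (x_2, y_2) = (470449, 64020).


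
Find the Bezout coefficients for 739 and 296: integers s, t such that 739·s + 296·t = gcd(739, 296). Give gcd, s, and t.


Euclidean algorithm on (739, 296) — divide until remainder is 0:
  739 = 2 · 296 + 147
  296 = 2 · 147 + 2
  147 = 73 · 2 + 1
  2 = 2 · 1 + 0
gcd(739, 296) = 1.
Track Bezout coefficients alongside the remainders: start with r₀ = 739 = a·1 + b·0 (s = 1, t = 0) and r₁ = 296 = a·0 + b·1 (s = 0, t = 1); each new remainder r_{k+1} = r_{k-1} − q_k·r_k inherits s_{k+1} = s_{k-1} − q_k·s_k, t_{k+1} = t_{k-1} − q_k·t_k, so r_k = a·s_k + b·t_k at every step:
  q = 2: r = 147, s = 1 − 2·0 = 1, t = 0 − 2·1 = -2  (check: 739·1 + 296·(-2) = 147)
  q = 2: r = 2, s = 0 − 2·1 = -2, t = 1 − 2·(-2) = 5  (check: 739·(-2) + 296·5 = 2)
  q = 73: r = 1, s = 1 − 73·(-2) = 147, t = -2 − 73·5 = -367  (check: 739·147 + 296·(-367) = 1)
The row with r = 1 (the gcd) gives the Bezout coefficients s = 147, t = -367.
Result: 739 · (147) + 296 · (-367) = 1.

gcd(739, 296) = 1; s = 147, t = -367 (check: 739·147 + 296·(-367) = 1).


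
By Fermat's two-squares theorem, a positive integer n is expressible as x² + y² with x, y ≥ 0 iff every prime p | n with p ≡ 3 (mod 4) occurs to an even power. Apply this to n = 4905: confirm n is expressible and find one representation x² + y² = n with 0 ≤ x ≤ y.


Step 1: Factor n = 4905 = 3^2 · 5 · 109.
Step 2: Check the mod-4 condition on each prime factor: 3 ≡ 3 (mod 4), exponent 2 (must be even); 5 ≡ 1 (mod 4), exponent 1; 109 ≡ 1 (mod 4), exponent 1.
All primes ≡ 3 (mod 4) appear to even exponent (or don't appear), so by the two-squares theorem n IS expressible as a sum of two squares.
Step 3: Build a representation. Group n = k² · m with k = 3 and m = 5 · 109 = 545 (a product of primes ≡ 1 (mod 4)); a representation of m scales to one of n via (k·x)² + (k·y)² = k²(x² + y²). Each prime p ≡ 1 (mod 4) is itself a sum of two squares; find a² by testing p − a² for a perfect square:
  5: 5 − 1² = 4 = 2² ⇒ 5 = 1² + 2².
  109: 109 − 1² = 108, 109 − 2² = 105, 109 − 3² = 100 = 10² ⇒ 109 = 3² + 10².
  Combine using the Brahmagupta–Fibonacci identity (a² + b²)(c² + d²) = (ac − bd)² + (ad + bc)² = (ac + bd)² + (ad − bc)²:
  5 · 109 = 545: from (1² + 2²)(3² + 10²), take (1·3 − 2·10, 1·10 + 2·3) = (3 − 20, 10 + 6) = (-17, 16); dropping signs (only squares matter) gives (17, 16); check 17² + 16² = 289 + 256 = 545 ✓.
  Scale by k = 3: (3·17, 3·16) = (51, 48).
Step 4: Order so x ≤ y and verify: 48² + 51² = 2304 + 2601 = 4905 = n. ✓

n = 4905 = 48² + 51² (one valid representation with x ≤ y).


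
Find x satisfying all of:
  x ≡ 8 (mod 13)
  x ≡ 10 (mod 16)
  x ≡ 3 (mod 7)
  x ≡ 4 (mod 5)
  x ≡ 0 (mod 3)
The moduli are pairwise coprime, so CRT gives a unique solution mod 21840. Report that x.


Product of moduli M = 13 · 16 · 7 · 5 · 3 = 21840.
Merge one congruence at a time:
  Start: x ≡ 8 (mod 13).
  Combine with x ≡ 10 (mod 16); new modulus lcm = 208.
    Write x = 8 + 13·t and substitute into x ≡ 10 (mod 16): 13·t ≡ 10 − 8 = 2 (mod 16).
    The inverse of 13 mod 16 is 5 (since 13·5 = 65 = 4·16 + 1), so t ≡ 5·2 = 10 ≡ 10 (mod 16).
    Then x = 8 + 13·10 = 138, valid modulo lcm(13, 16) = 208: x ≡ 138 (mod 208).
  Combine with x ≡ 3 (mod 7); new modulus lcm = 1456.
    Write x = 138 + 208·t and substitute into x ≡ 3 (mod 7): 208·t ≡ 3 − 138 = -135 (mod 7).
    Reduce coefficients mod 7: 5·t ≡ 5 (mod 7).
    The inverse of 5 mod 7 is 3 (since 5·3 = 15 = 2·7 + 1), so t ≡ 3·5 = 15 ≡ 1 (mod 7).
    Then x = 138 + 208·1 = 346, valid modulo lcm(208, 7) = 1456: x ≡ 346 (mod 1456).
  Combine with x ≡ 4 (mod 5); new modulus lcm = 7280.
    Write x = 346 + 1456·t and substitute into x ≡ 4 (mod 5): 1456·t ≡ 4 − 346 = -342 (mod 5).
    Reduce coefficients mod 5: 1·t ≡ 3 (mod 5).
    So t ≡ 3 (mod 5).
    Then x = 346 + 1456·3 = 4714, valid modulo lcm(1456, 5) = 7280: x ≡ 4714 (mod 7280).
  Combine with x ≡ 0 (mod 3); new modulus lcm = 21840.
    Write x = 4714 + 7280·t and substitute into x ≡ 0 (mod 3): 7280·t ≡ 0 − 4714 = -4714 (mod 3).
    Reduce coefficients mod 3: 2·t ≡ 2 (mod 3).
    The inverse of 2 mod 3 is 2 (since 2·2 = 4 = 1·3 + 1), so t ≡ 2·2 = 4 ≡ 1 (mod 3).
    Then x = 4714 + 7280·1 = 11994, valid modulo lcm(7280, 3) = 21840: x ≡ 11994 (mod 21840).
Verify against each original: 11994 mod 13 = 8, 11994 mod 16 = 10, 11994 mod 7 = 3, 11994 mod 5 = 4, 11994 mod 3 = 0.

x ≡ 11994 (mod 21840).
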